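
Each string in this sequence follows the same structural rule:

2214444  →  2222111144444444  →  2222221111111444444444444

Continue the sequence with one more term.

Term n consists of 2n 2's, followed by 3n-2 1's, followed by 4n 4's (n = 1, 2, …).
For the next term, n = 4, so the run lengths are 8, 10, 16.

2222222211111111114444444444444444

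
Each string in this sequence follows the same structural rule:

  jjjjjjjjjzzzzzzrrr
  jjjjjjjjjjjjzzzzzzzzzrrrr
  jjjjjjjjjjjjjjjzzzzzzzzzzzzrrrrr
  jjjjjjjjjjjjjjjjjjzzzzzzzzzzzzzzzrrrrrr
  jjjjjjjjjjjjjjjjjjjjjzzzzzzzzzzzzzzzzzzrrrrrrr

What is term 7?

Term n consists of 3n+3 j's, followed by 3n z's, followed by n+1 r's, where the shown terms are n = 2, 3, 4, 5, 6.
Setting n = 8 gives 27, 24, 9 characters in each block.

jjjjjjjjjjjjjjjjjjjjjjjjjjjzzzzzzzzzzzzzzzzzzzzzzzzrrrrrrrrr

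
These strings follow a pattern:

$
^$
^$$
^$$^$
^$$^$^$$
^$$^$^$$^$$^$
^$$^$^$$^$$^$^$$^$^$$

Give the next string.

From term 3 onward, concatenate the last term with the second-to-last: ^$·$ = ^$$, ^$$·^$ = ^$$^$, …
So term 8 is ^$$^$^$$^$$^$^$$^$^$$·^$$^$^$$^$$^$.

^$$^$^$$^$$^$^$$^$^$$^$$^$^$$^$$^$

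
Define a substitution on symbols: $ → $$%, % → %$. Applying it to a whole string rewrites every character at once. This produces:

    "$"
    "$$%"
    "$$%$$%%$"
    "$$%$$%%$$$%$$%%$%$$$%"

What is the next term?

$$%$$%%$$$%$$%%$%$$$%$$%$$%%$$$%$$%%$%$$$%%$$$%$$%$$%%$

Applying the rule to each of the 21 symbols of $$%$$%%$$$%$$%%$%$$$% gives the pieces $$% $$% %$ $$% $$% %$ %$ $$% $$% $$% %$ $$% $$% %$ %$ $$% %$ $$% $$% $$% %$, which concatenate to the answer.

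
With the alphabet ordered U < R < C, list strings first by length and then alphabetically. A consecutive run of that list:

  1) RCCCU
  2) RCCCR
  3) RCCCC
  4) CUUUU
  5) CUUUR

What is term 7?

CUURU

Stepping forward 2 times from CUUUR: CUUUR → CUUUC, then the target.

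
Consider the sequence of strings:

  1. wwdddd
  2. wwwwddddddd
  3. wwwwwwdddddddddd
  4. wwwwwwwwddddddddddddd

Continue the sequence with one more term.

wwwwwwwwwwdddddddddddddddd

Term n consists of 2n w's, followed by 3n+1 d's (n = 1, 2, …).
Setting n = 5 gives 10, 16 characters in each block.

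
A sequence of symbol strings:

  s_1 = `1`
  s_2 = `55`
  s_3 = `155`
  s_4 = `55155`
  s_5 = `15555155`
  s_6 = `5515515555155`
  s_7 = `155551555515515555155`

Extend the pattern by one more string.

5515515555155155551555515515555155

From term 3 onward, concatenate the second-to-last term with the last: 1·55 = 155, 55·155 = 55155, …
The next term joins 5515515555155 and 155551555515515555155.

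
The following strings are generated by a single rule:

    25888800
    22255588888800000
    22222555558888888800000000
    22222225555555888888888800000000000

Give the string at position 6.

Each string has the form 2^{2n-1} 5^{2n-1} 8^{2n+2} 0^{3n-1} (n = 1, 2, …).
At n = 6 the blocks have lengths 11, 11, 14, 17.

22222222222555555555558888888888888800000000000000000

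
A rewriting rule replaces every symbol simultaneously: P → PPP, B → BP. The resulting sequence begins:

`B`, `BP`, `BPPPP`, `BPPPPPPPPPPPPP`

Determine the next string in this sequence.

Applying the rule to each of the 14 symbols of BPPPPPPPPPPPPP gives the pieces BP PPP PPP PPP PPP PPP PPP PPP PPP PPP PPP PPP PPP PPP, which concatenate to the answer.

BPPPPPPPPPPPPPPPPPPPPPPPPPPPPPPPPPPPPPPPP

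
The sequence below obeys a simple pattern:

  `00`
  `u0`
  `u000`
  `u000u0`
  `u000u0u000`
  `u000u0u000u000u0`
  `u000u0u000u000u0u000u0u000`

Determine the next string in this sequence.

This is a Fibonacci-style word recurrence s(k) = s(k−1)·s(k−2): e.g. u0·00 = u000.
Continuing: u000u0u000u000u0u000u0u000 · u000u0u000u000u0 gives term 8.

u000u0u000u000u0u000u0u000u000u0u000u000u0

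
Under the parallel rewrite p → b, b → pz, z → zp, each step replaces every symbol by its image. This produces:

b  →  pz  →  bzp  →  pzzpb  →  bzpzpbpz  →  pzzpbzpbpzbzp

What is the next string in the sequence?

φ(pzzpbzpbpzbzp) expands symbol-by-symbol to b zp zp b pz zp b pz b zp pz zp b; joining the 13 pieces gives the next term.

bzpzpbpzzpbpzbzppzzpb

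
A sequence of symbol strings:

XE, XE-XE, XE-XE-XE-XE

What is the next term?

XE-XE-XE-XE-XE-XE-XE-XE

Each string is two copies of the previous one joined by '-'.
One more doubling of XE-XE-XE-XE gives the answer.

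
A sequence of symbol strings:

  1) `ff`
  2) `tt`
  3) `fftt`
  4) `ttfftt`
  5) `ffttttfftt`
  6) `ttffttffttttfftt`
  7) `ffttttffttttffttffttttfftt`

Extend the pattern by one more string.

ttffttffttttffttffttttffttttffttffttttfftt

This is a Fibonacci-style word recurrence s(k) = s(k−2)·s(k−1): e.g. ff·tt = fftt.
So term 8 is ttffttffttttfftt·ffttttffttttffttffttttfftt.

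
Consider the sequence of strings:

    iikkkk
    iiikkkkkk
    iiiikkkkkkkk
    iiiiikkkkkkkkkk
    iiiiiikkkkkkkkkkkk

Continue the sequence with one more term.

iiiiiiikkkkkkkkkkkkkk

The n-th term is n i's then 2n k's, where the shown terms are n = 2, 3, 4, 5, 6.
At n = 7 the blocks have lengths 7, 14.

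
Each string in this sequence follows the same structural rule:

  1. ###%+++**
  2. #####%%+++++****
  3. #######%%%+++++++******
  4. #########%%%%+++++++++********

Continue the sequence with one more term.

Each string has the form #^{2n+1} %^{n} +^{2n+1} *^{2n} (n = 1, 2, …).
Setting n = 5 gives 11, 5, 11, 10 characters in each block.

###########%%%%%+++++++++++**********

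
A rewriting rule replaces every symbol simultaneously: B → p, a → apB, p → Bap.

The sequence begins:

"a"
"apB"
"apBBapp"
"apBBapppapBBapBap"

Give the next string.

apBBapppapBBapBapBapapBBapppapBBappapBBap

Replace each of the 17 characters of apBBapppapBBapBap in place — apB Bap p p apB Bap Bap Bap apB Bap p p apB Bap p apB Bap — and concatenate.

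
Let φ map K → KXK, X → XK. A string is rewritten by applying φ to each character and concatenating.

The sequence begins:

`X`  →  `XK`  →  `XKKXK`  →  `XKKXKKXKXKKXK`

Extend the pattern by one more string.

XKKXKKXKXKKXKKXKXKKXKXKKXKKXKXKKXK

Replace each of the 13 characters of XKKXKKXKXKKXK in place — XK KXK KXK XK KXK KXK XK KXK XK KXK KXK XK KXK — and concatenate.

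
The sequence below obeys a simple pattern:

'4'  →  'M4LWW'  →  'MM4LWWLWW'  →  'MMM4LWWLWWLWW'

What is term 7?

MMMMMM4LWWLWWLWWLWWLWWLWW

s(k+1) = M·s(k)·LWW, so each term gains M as a prefix and LWW as a suffix.
From MMM4LWWLWWLWW, 3 further steps: MMM4LWWLWWLWW → MMMM4LWWLWWLWWLWW → MMMMM4LWWLWWLWWLWWLWW → (answer).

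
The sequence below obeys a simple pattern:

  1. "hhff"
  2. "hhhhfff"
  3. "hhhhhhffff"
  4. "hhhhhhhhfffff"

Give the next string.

Reading off run lengths: h runs 2, 4, 6, 8; f runs 2, 3, 4, 5 — each is linear in n (n = 1, 2, …).
At n = 5 the blocks have lengths 10, 6.

hhhhhhhhhhffffff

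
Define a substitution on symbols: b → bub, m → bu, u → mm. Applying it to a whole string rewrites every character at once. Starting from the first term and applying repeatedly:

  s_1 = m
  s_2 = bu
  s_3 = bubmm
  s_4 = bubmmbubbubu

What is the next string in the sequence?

Expanding bubmmbubbubu: b→bub, u→mm, b→bub, m→bu, m→bu, b→bub, u→mm, b→bub, b→bub, u→mm, b→bub, u→mm. Concatenated: bub mm bub bu bu bub mm bub bub mm bub mm.

bubmmbubbubububmmbubbubmmbubmm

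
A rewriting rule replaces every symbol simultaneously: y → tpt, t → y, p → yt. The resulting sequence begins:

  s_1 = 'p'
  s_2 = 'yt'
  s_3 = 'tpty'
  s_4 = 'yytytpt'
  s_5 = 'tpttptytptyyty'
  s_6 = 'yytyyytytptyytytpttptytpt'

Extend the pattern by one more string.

tpttptytpttpttptytptyytytpttptytptyytyyytytptyyty

Applying the rule to each of the 25 symbols of yytyyytytptyytytpttptytpt gives the pieces tpt tpt y tpt tpt tpt y tpt y yt y tpt tpt y tpt y yt y y yt y tpt y yt y, which concatenate to the answer.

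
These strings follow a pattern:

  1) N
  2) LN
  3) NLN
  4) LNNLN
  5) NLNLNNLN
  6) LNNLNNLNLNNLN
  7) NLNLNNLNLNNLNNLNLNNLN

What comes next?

Each term (from the third on) is the two preceding terms concatenated in order: term 3 = N·LN = NLN.
The next term joins LNNLNNLNLNNLN and NLNLNNLNLNNLNNLNLNNLN.

LNNLNNLNLNNLNNLNLNNLNLNNLNNLNLNNLN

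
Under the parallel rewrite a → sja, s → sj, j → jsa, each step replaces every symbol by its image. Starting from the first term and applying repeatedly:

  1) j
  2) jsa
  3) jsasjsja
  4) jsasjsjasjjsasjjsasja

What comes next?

jsasjsjasjjsasjjsasjasjjsajsasjsjasjjsajsasjsjasjjsasja

φ(jsasjsjasjjsasjjsasja) expands symbol-by-symbol to jsa sj sja sj jsa sj jsa sja sj jsa jsa sj sja sj jsa jsa sj sja sj jsa sja; joining the 21 pieces gives the next term.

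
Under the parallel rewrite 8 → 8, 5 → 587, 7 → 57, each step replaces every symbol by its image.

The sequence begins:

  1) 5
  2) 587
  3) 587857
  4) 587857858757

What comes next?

Rewriting each symbol of 587857858757: 5→587, 8→8, 7→57, 8→8, 5→587, 7→57, 8→8, 5→587, 8→8, 7→57, 5→587, 7→57, which concatenates to 587 8 57 8 587 57 8 587 8 57 587 57.

587857858757858785758757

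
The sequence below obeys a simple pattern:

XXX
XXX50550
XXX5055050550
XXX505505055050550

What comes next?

Each term is the previous one with 50550 appended.
One more step from XXX505505055050550 gives the answer.

XXX50550505505055050550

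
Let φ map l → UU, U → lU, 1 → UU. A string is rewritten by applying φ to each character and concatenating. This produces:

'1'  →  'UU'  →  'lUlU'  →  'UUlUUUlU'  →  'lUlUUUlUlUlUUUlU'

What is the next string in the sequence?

Rewriting the 16 symbols of lUlUUUlUlUlUUUlU one by one yields UU lU UU lU lU lU UU lU UU lU UU lU lU lU UU lU; concatenated:

UUlUUUlUlUlUUUlUUUlUUUlUlUlUUUlU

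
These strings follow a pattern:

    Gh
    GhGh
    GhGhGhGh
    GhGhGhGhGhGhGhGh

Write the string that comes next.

GhGhGhGhGhGhGhGhGhGhGhGhGhGhGhGh

Each string is two copies of the previous one concatenated.
One more doubling of GhGhGhGhGhGhGhGh gives the answer.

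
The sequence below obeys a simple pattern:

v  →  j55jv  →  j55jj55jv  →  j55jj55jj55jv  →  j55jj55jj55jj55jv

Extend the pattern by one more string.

Every step adds j55j at the front: s(k+1) = j55j·s(k).
So the next term is j55j·j55jj55jj55jj55jv.

j55jj55jj55jj55jj55jv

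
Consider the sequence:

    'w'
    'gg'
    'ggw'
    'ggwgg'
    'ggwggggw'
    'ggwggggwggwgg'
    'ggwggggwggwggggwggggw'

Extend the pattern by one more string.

Each term (from the third on) is the previous term followed by the one before it: term 3 = gg·w = ggw.
Continuing: ggwggggwggwggggwggggw · ggwggggwggwgg gives term 8.

ggwggggwggwggggwggggwggwggggwggwgg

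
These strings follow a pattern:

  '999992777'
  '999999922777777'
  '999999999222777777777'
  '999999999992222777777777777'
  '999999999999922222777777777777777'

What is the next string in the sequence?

999999999999999222222777777777777777777

Reading off run lengths: 9 runs 5, 7, 9, 11, 13; 2 runs 1, 2, 3, 4, 5; 7 runs 3, 6, 9, 12, 15 — each is linear in n (n = 1, 2, …).
At n = 6 the blocks have lengths 15, 6, 18.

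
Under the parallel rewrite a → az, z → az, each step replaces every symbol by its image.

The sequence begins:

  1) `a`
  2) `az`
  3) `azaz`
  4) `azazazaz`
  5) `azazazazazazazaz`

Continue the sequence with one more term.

azazazazazazazazazazazazazazazaz

Applying the rule to each of the 16 symbols of azazazazazazazaz gives the pieces az az az az az az az az az az az az az az az az, which concatenate to the answer.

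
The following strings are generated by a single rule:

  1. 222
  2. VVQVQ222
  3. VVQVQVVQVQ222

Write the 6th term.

VVQVQVVQVQVVQVQVVQVQVVQVQ222

Every step adds VVQVQ at the front: s(k+1) = VVQVQ·s(k).
From VVQVQVVQVQ222, 3 further steps: VVQVQVVQVQ222 → VVQVQVVQVQVVQVQ222 → VVQVQVVQVQVVQVQVVQVQ222 → (answer).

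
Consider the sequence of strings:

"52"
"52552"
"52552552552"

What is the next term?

52552552552552552552552

Each string is two copies of the previous one joined by '5'.
So the next term is two copies of 52552552552 with '5' between the halves.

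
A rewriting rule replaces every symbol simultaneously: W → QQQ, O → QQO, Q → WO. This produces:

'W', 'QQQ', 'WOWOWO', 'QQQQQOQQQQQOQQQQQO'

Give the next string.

WOWOWOWOWOQQOWOWOWOWOWOQQOWOWOWOWOWOQQO

Applying the rule to each of the 18 symbols of QQQQQOQQQQQOQQQQQO gives the pieces WO WO WO WO WO QQO WO WO WO WO WO QQO WO WO WO WO WO QQO, which concatenate to the answer.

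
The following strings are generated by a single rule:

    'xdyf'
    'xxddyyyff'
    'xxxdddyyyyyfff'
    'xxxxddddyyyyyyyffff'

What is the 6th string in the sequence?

xxxxxxddddddyyyyyyyyyyyffffff

Each string has the form x^{n} d^{n} y^{2n-1} f^{n} (n = 1, 2, …).
At n = 6 the blocks have lengths 6, 6, 11, 6.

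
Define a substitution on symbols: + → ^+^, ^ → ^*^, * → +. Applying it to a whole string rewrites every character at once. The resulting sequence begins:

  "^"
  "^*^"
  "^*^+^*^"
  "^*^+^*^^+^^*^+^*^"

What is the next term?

Rewriting the 17 symbols of ^*^+^*^^+^^*^+^*^ one by one yields ^*^ + ^*^ ^+^ ^*^ + ^*^ ^*^ ^+^ ^*^ ^*^ + ^*^ ^+^ ^*^ + ^*^; concatenated:

^*^+^*^^+^^*^+^*^^*^^+^^*^^*^+^*^^+^^*^+^*^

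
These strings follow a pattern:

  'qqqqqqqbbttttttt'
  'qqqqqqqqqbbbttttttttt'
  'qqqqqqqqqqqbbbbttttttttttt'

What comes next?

qqqqqqqqqqqqqbbbbbttttttttttttt

Term n consists of 2n+1 q's, followed by n-1 b's, followed by 2n+1 t's, where the shown terms are n = 3, 4, 5.
At n = 6 the blocks have lengths 13, 5, 13.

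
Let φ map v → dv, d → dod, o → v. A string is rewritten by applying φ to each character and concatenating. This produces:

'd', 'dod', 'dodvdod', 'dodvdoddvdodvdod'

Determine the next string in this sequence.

Replace each of the 16 characters of dodvdoddvdodvdod in place — dod v dod dv dod v dod dod dv dod v dod dv dod v dod — and concatenate.

dodvdoddvdodvdoddoddvdodvdoddvdodvdod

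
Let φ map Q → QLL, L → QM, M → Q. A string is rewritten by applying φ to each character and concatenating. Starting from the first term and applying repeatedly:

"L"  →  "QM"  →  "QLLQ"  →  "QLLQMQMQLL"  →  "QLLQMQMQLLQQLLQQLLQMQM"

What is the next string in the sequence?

Replace each of the 22 characters of QLLQMQMQLLQQLLQQLLQMQM in place — QLL QM QM QLL Q QLL Q QLL QM QM QLL QLL QM QM QLL QLL QM QM QLL Q QLL Q — and concatenate.

QLLQMQMQLLQQLLQQLLQMQMQLLQLLQMQMQLLQLLQMQMQLLQQLLQ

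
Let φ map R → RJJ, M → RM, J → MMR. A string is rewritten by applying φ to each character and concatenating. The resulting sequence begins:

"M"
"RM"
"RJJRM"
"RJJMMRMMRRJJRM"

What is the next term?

Applying the rule to each of the 14 symbols of RJJMMRMMRRJJRM gives the pieces RJJ MMR MMR RM RM RJJ RM RM RJJ RJJ MMR MMR RJJ RM, which concatenate to the answer.

RJJMMRMMRRMRMRJJRMRMRJJRJJMMRMMRRJJRM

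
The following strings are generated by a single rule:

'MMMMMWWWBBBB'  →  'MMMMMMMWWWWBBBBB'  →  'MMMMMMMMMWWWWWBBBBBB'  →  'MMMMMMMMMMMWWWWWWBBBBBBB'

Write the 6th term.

MMMMMMMMMMMMMMMWWWWWWWWBBBBBBBBB

Each string has the form M^{2n+3} W^{n+2} B^{n+3} (n = 1, 2, …).
At n = 6 the blocks have lengths 15, 8, 9.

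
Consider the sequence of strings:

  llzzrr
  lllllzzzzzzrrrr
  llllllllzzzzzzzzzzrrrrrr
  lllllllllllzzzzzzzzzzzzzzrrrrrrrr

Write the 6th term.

lllllllllllllllllzzzzzzzzzzzzzzzzzzzzzzrrrrrrrrrrrr

Each string has the form l^{3n-1} z^{4n-2} r^{2n} (n = 1, 2, …).
Setting n = 6 gives 17, 22, 12 characters in each block.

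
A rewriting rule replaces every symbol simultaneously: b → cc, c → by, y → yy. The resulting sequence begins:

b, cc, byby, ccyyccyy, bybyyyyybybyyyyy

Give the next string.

ccyyccyyyyyyyyyyccyyccyyyyyyyyyy

Replace each of the 16 characters of bybyyyyybybyyyyy in place — cc yy cc yy yy yy yy yy cc yy cc yy yy yy yy yy — and concatenate.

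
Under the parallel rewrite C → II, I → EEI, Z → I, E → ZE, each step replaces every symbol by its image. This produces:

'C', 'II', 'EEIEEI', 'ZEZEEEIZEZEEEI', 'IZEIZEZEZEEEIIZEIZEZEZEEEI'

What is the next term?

Replace each of the 26 characters of IZEIZEZEZEEEIIZEIZEZEZEEEI in place — EEI I ZE EEI I ZE I ZE I ZE ZE ZE EEI EEI I ZE EEI I ZE I ZE I ZE ZE ZE EEI — and concatenate.

EEIIZEEEIIZEIZEIZEZEZEEEIEEIIZEEEIIZEIZEIZEZEZEEEI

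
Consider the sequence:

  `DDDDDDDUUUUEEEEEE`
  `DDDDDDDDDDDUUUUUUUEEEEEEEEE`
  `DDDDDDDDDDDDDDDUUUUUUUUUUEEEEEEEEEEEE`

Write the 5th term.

DDDDDDDDDDDDDDDDDDDDDDDUUUUUUUUUUUUUUUUEEEEEEEEEEEEEEEEEE

Each string has the form D^{4n+3} U^{3n+1} E^{3n+3} (n = 1, 2, …).
Setting n = 5 gives 23, 16, 18 characters in each block.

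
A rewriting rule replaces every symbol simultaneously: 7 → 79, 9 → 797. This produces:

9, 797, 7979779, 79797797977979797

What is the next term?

Applying the rule to each of the 17 symbols of 79797797977979797 gives the pieces 79 797 79 797 79 79 797 79 797 79 79 797 79 797 79 797 79, which concatenate to the answer.

79797797977979797797977979797797977979779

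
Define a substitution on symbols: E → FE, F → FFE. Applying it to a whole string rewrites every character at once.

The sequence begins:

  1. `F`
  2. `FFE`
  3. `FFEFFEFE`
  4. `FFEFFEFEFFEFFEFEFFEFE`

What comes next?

Applying the rule to each of the 21 symbols of FFEFFEFEFFEFFEFEFFEFE gives the pieces FFE FFE FE FFE FFE FE FFE FE FFE FFE FE FFE FFE FE FFE FE FFE FFE FE FFE FE, which concatenate to the answer.

FFEFFEFEFFEFFEFEFFEFEFFEFFEFEFFEFFEFEFFEFEFFEFFEFEFFEFE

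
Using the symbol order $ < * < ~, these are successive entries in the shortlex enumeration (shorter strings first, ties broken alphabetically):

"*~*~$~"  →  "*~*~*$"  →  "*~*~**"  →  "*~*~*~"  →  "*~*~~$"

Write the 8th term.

Continuing the enumeration 3 steps past *~*~~$: *~*~~$ → *~*~~* → *~*~~~ → (answer).

*~~$$$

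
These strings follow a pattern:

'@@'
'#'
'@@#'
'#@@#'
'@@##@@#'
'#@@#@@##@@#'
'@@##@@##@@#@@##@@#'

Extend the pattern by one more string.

This is a Fibonacci-style word recurrence s(k) = s(k−2)·s(k−1): e.g. @@·# = @@#.
Continuing: #@@#@@##@@# · @@##@@##@@#@@##@@# gives term 8.

#@@#@@##@@#@@##@@##@@#@@##@@#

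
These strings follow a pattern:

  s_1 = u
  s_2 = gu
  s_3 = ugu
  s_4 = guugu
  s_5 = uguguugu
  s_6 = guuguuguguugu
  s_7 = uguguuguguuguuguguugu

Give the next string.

guuguuguguuguuguguuguguuguuguguugu

Each term (from the third on) is the two preceding terms concatenated in order: term 3 = u·gu = ugu.
So term 8 is guuguuguguugu·uguguuguguuguuguguugu.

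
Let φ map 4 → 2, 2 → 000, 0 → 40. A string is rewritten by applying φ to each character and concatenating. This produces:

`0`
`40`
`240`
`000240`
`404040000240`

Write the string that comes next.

Expanding 404040000240: 4→2, 0→40, 4→2, 0→40, 4→2, 0→40, 0→40, 0→40, 0→40, 2→000, 4→2, 0→40. Concatenated: 2 40 2 40 2 40 40 40 40 000 2 40.

240240240404040000240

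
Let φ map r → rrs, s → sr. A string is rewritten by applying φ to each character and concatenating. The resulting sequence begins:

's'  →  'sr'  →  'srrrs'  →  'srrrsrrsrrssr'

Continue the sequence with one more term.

Replace each of the 13 characters of srrrsrrsrrssr in place — sr rrs rrs rrs sr rrs rrs sr rrs rrs sr sr rrs — and concatenate.

srrrsrrsrrssrrrsrrssrrrsrrssrsrrrs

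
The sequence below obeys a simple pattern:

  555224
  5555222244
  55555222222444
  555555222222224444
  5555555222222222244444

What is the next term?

55555555222222222222444444

Term n consists of n+2 5's, followed by 2n 2's, followed by n 4's (n = 1, 2, …).
At n = 6 the blocks have lengths 8, 12, 6.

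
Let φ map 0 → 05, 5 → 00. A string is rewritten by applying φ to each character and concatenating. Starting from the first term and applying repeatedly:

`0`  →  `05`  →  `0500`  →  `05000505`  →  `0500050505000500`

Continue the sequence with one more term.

05000505050005000500050505000505

φ(0500050505000500) expands symbol-by-symbol to 05 00 05 05 05 00 05 00 05 00 05 05 05 00 05 05; joining the 16 pieces gives the next term.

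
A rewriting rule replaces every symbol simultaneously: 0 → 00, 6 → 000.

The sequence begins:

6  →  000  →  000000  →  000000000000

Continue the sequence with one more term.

000000000000000000000000

Expanding 000000000000: 0→00, 0→00, 0→00, 0→00, 0→00, 0→00, 0→00, 0→00, 0→00, 0→00, 0→00, 0→00. Concatenated: 00 00 00 00 00 00 00 00 00 00 00 00.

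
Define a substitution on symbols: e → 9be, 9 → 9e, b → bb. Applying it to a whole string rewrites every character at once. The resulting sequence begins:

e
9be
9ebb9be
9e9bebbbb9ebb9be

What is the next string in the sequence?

Rewriting the 16 symbols of 9e9bebbbb9ebb9be one by one yields 9e 9be 9e bb 9be bb bb bb bb 9e 9be bb bb 9e bb 9be; concatenated:

9e9be9ebb9bebbbbbbbb9e9bebbbb9ebb9be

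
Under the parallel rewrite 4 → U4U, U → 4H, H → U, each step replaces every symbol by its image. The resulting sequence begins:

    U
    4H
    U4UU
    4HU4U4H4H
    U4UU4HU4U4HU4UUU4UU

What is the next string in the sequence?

Applying the rule to each of the 19 symbols of U4UU4HU4U4HU4UUU4UU gives the pieces 4H U4U 4H 4H U4U U 4H U4U 4H U4U U 4H U4U 4H 4H 4H U4U 4H 4H, which concatenate to the answer.

4HU4U4H4HU4UU4HU4U4HU4UU4HU4U4H4H4HU4U4H4H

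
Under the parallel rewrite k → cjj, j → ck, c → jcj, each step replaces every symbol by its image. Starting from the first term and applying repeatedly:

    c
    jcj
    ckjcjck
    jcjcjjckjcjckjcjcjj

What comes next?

Rewriting the 19 symbols of jcjcjjckjcjckjcjcjj one by one yields ck jcj ck jcj ck ck jcj cjj ck jcj ck jcj cjj ck jcj ck jcj ck ck; concatenated:

ckjcjckjcjckckjcjcjjckjcjckjcjcjjckjcjckjcjckck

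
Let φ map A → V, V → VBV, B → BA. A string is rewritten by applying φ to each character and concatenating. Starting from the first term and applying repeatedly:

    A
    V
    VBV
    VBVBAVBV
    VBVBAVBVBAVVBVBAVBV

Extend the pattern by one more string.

VBVBAVBVBAVVBVBAVBVBAVVBVVBVBAVBVBAVVBVBAVBV

Replace each of the 19 characters of VBVBAVBVBAVVBVBAVBV in place — VBV BA VBV BA V VBV BA VBV BA V VBV VBV BA VBV BA V VBV BA VBV — and concatenate.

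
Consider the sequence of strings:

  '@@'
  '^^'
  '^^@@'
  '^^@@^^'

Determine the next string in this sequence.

This is a Fibonacci-style word recurrence s(k) = s(k−1)·s(k−2): e.g. ^^·@@ = ^^@@.
So term 5 is ^^@@^^·^^@@.

^^@@^^^^@@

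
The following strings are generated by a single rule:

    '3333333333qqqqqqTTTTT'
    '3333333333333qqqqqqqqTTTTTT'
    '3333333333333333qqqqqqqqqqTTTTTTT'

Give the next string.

3333333333333333333qqqqqqqqqqqqTTTTTTTT

Reading off run lengths: 3 runs 10, 13, 16; q runs 6, 8, 10; T runs 5, 6, 7 — each is linear in n, where the shown terms are n = 3, 4, 5.
Setting n = 6 gives 19, 12, 8 characters in each block.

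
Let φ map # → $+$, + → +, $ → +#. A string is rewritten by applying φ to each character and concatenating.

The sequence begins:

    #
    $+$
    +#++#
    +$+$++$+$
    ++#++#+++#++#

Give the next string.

++$+$++$+$+++$+$++$+$

Applying the rule to each of the 13 symbols of ++#++#+++#++# gives the pieces + + $+$ + + $+$ + + + $+$ + + $+$, which concatenate to the answer.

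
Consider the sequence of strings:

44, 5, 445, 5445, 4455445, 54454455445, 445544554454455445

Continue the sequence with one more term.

From term 3 onward, concatenate the second-to-last term with the last: 44·5 = 445, 5·445 = 5445, …
So term 8 is 54454455445·445544554454455445.

54454455445445544554454455445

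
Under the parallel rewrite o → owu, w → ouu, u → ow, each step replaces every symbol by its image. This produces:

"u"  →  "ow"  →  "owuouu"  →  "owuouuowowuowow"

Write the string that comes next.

φ(owuouuowowuowow) expands symbol-by-symbol to owu ouu ow owu ow ow owu ouu owu ouu ow owu ouu owu ouu; joining the 15 pieces gives the next term.

owuouuowowuowowowuouuowuouuowowuouuowuouu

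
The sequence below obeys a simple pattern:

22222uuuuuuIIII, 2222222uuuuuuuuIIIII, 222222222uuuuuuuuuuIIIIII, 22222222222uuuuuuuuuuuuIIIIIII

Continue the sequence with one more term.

2222222222222uuuuuuuuuuuuuuIIIIIIII

Reading off run lengths: 2 runs 5, 7, 9, 11; u runs 6, 8, 10, 12; I runs 4, 5, 6, 7 — each is linear in n, where the shown terms are n = 3, 4, 5, 6.
For the next term, n = 7, so the run lengths are 13, 14, 8.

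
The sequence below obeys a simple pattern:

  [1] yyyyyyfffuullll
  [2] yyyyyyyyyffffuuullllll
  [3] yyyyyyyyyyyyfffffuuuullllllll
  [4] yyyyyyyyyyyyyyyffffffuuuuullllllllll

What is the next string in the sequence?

Each string has the form y^{3n} f^{n+1} u^{n} l^{2n}, where the shown terms are n = 2, 3, 4, 5.
Setting n = 6 gives 18, 7, 6, 12 characters in each block.

yyyyyyyyyyyyyyyyyyfffffffuuuuuullllllllllll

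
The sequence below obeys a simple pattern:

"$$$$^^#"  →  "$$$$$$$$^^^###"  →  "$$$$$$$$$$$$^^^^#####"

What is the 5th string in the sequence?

Each string has the form $^{4n} ^^{n+1} #^{2n-1} (n = 1, 2, …).
At n = 5 the blocks have lengths 20, 6, 9.

$$$$$$$$$$$$$$$$$$$$^^^^^^#########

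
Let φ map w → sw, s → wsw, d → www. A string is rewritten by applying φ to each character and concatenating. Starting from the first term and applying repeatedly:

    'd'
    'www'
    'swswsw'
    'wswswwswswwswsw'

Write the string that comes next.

Replace each of the 15 characters of wswswwswswwswsw in place — sw wsw sw wsw sw sw wsw sw wsw sw sw wsw sw wsw sw — and concatenate.

swwswswwswswswwswswwswswswwswswwswsw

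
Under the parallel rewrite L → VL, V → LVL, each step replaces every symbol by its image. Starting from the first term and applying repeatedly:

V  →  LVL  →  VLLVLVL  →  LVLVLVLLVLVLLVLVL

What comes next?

Rewriting the 17 symbols of LVLVLVLLVLVLLVLVL one by one yields VL LVL VL LVL VL LVL VL VL LVL VL LVL VL VL LVL VL LVL VL; concatenated:

VLLVLVLLVLVLLVLVLVLLVLVLLVLVLVLLVLVLLVLVL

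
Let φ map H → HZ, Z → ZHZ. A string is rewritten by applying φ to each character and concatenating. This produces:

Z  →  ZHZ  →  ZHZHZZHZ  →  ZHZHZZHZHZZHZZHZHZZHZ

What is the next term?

ZHZHZZHZHZZHZZHZHZZHZHZZHZZHZHZZHZZHZHZZHZHZZHZZHZHZZHZ

Applying the rule to each of the 21 symbols of ZHZHZZHZHZZHZZHZHZZHZ gives the pieces ZHZ HZ ZHZ HZ ZHZ ZHZ HZ ZHZ HZ ZHZ ZHZ HZ ZHZ ZHZ HZ ZHZ HZ ZHZ ZHZ HZ ZHZ, which concatenate to the answer.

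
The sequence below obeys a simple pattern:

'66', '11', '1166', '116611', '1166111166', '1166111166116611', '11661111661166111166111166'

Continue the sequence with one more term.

Each term (from the third on) is the previous term followed by the one before it: term 3 = 11·66 = 1166.
So term 8 is 11661111661166111166111166·1166111166116611.

116611116611661111661111661166111166116611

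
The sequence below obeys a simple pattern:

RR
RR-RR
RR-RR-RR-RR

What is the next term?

RR-RR-RR-RR-RR-RR-RR-RR

Every step duplicates the string with '-' between the halves.
One more doubling of RR-RR-RR-RR gives the answer.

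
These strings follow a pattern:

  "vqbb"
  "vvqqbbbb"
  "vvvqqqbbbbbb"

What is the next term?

vvvvqqqqbbbbbbbb

Each string has the form v^{n} q^{n} b^{2n} (n = 1, 2, …).
At n = 4 the blocks have lengths 4, 4, 8.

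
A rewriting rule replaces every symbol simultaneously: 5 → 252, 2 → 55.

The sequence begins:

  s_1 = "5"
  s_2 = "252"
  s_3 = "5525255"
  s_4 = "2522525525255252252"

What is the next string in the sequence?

55252555525255252252552525525225255252555525255

Replace each of the 19 characters of 2522525525255252252 in place — 55 252 55 55 252 55 252 252 55 252 55 252 252 55 252 55 55 252 55 — and concatenate.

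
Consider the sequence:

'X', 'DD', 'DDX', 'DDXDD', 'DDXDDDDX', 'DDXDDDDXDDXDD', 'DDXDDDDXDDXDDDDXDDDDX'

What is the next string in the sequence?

DDXDDDDXDDXDDDDXDDDDXDDXDDDDXDDXDD

Each term (from the third on) is the previous term followed by the one before it: term 3 = DD·X = DDX.
Continuing: DDXDDDDXDDXDDDDXDDDDX · DDXDDDDXDDXDD gives term 8.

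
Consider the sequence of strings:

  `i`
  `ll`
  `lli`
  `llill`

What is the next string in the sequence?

Each term (from the third on) is the previous term followed by the one before it: term 3 = ll·i = lli.
Continuing: llill · lli gives term 5.

llilllli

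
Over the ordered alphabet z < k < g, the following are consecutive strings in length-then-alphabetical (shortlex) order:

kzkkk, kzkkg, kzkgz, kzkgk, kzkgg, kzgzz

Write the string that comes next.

Find the rightmost character of kzgzz below g, bump it to the next letter, and reset everything to its right to z.

kzgzk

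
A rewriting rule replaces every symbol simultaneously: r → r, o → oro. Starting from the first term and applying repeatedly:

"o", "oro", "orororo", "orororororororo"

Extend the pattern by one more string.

orororororororororororororororo

Applying the rule to each of the 15 symbols of orororororororo gives the pieces oro r oro r oro r oro r oro r oro r oro r oro, which concatenate to the answer.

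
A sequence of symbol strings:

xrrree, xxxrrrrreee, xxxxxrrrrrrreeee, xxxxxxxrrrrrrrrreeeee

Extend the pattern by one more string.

xxxxxxxxxrrrrrrrrrrreeeeee

Each string has the form x^{2n-1} r^{2n+1} e^{n+1} (n = 1, 2, …).
At n = 5 the blocks have lengths 9, 11, 6.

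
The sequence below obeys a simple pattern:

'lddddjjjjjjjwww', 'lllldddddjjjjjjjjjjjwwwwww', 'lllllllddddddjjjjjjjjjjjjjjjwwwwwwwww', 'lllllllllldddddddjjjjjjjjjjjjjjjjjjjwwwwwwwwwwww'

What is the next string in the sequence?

lllllllllllllddddddddjjjjjjjjjjjjjjjjjjjjjjjwwwwwwwwwwwwwww

Term n consists of 3n-2 l's, followed by n+3 d's, followed by 4n+3 j's, followed by 3n w's (n = 1, 2, …).
For the next term, n = 5, so the run lengths are 13, 8, 23, 15.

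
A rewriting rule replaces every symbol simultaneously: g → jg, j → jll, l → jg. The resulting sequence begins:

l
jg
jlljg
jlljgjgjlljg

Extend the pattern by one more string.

Apply φ to jlljgjgjlljg symbol by symbol: j→jll, l→jg, l→jg, j→jll, g→jg, j→jll, g→jg, j→jll, l→jg, l→jg, j→jll, g→jg; joined: jll jg jg jll jg jll jg jll jg jg jll jg.

jlljgjgjlljgjlljgjlljgjgjlljg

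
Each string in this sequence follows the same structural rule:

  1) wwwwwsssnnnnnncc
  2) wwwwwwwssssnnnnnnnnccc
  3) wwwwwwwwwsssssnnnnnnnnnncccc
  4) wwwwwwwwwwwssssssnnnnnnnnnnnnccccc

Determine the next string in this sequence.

wwwwwwwwwwwwwsssssssnnnnnnnnnnnnnncccccc

The n-th term is 2n-1 w's then n s's then 2n n's then n-1 c's, where the shown terms are n = 3, 4, 5, 6.
Setting n = 7 gives 13, 7, 14, 6 characters in each block.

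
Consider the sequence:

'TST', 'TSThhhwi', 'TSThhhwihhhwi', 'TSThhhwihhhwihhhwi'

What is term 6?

Each term is the previous one with hhhwi appended.
From TSThhhwihhhwihhhwi, 2 further steps: TSThhhwihhhwihhhwi → TSThhhwihhhwihhhwihhhwi → (answer).

TSThhhwihhhwihhhwihhhwihhhwi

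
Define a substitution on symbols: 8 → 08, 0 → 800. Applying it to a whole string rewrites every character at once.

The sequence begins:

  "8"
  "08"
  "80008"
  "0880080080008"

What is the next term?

8000808800800088008000880080080008

Applying the rule to each of the 13 symbols of 0880080080008 gives the pieces 800 08 08 800 800 08 800 800 08 800 800 800 08, which concatenate to the answer.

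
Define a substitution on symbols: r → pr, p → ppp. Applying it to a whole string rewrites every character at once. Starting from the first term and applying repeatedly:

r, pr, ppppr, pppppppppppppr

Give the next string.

φ(pppppppppppppr) expands symbol-by-symbol to ppp ppp ppp ppp ppp ppp ppp ppp ppp ppp ppp ppp ppp pr; joining the 14 pieces gives the next term.

ppppppppppppppppppppppppppppppppppppppppr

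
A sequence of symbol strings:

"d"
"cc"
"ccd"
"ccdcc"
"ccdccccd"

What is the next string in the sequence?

ccdccccdccdcc

Each term (from the third on) is the previous term followed by the one before it: term 3 = cc·d = ccd.
So term 6 is ccdccccd·ccdcc.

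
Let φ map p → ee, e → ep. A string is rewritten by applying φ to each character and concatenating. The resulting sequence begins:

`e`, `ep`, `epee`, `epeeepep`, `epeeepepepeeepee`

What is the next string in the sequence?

epeeepepepeeepeeepeeepepepeeepep

Applying the rule to each of the 16 symbols of epeeepepepeeepee gives the pieces ep ee ep ep ep ee ep ee ep ee ep ep ep ee ep ep, which concatenate to the answer.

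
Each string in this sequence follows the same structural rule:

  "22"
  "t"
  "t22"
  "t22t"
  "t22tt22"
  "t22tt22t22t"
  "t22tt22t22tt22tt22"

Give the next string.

This is a Fibonacci-style word recurrence s(k) = s(k−1)·s(k−2): e.g. t·22 = t22.
The next term joins t22tt22t22tt22tt22 and t22tt22t22t.

t22tt22t22tt22tt22t22tt22t22t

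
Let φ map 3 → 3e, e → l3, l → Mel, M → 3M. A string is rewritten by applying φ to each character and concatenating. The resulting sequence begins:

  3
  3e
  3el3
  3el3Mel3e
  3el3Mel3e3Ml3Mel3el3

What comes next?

Applying the rule to each of the 20 symbols of 3el3Mel3e3Ml3Mel3el3 gives the pieces 3e l3 Mel 3e 3M l3 Mel 3e l3 3e 3M Mel 3e 3M l3 Mel 3e l3 Mel 3e, which concatenate to the answer.

3el3Mel3e3Ml3Mel3el33e3MMel3e3Ml3Mel3el3Mel3e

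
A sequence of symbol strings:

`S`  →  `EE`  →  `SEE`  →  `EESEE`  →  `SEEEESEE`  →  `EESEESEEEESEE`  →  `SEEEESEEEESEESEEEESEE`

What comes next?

From term 3 onward, concatenate the second-to-last term with the last: S·EE = SEE, EE·SEE = EESEE, …
So term 8 is EESEESEEEESEE·SEEEESEEEESEESEEEESEE.

EESEESEEEESEESEEEESEEEESEESEEEESEE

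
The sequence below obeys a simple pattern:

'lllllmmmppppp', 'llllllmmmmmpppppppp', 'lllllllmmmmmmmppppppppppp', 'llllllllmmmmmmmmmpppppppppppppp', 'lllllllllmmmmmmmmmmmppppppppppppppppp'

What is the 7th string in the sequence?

lllllllllllmmmmmmmmmmmmmmmppppppppppppppppppppppp

Term n consists of n+3 l's, followed by 2n-1 m's, followed by 3n-1 p's, where the shown terms are n = 2, 3, 4, 5, 6.
At n = 8 the blocks have lengths 11, 15, 23.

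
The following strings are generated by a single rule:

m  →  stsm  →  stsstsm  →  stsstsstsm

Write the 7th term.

stsstsstsstsstsstsm

The strings grow by a fixed prefix sts each time.
From stsstsstsm, 3 further steps: stsstsstsm → stsstsstsstsm → stsstsstsstsstsm → (answer).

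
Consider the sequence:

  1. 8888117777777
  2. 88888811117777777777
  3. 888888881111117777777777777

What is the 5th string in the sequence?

88888888888811111111117777777777777777777

The n-th term is 2n 8's then 2n-2 1's then 3n+1 7's, where the shown terms are n = 2, 3, 4.
At n = 6 the blocks have lengths 12, 10, 19.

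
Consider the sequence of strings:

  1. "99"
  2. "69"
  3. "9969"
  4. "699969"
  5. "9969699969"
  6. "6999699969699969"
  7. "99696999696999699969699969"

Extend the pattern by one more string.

Each term (from the third on) is the two preceding terms concatenated in order: term 3 = 99·69 = 9969.
So term 8 is 6999699969699969·99696999696999699969699969.

699969996969996999696999696999699969699969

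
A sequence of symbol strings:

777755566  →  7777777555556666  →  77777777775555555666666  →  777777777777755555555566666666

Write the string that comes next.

Reading off run lengths: 7 runs 4, 7, 10, 13; 5 runs 3, 5, 7, 9; 6 runs 2, 4, 6, 8 — each is linear in n (n = 1, 2, …).
Setting n = 5 gives 16, 11, 10 characters in each block.

7777777777777777555555555556666666666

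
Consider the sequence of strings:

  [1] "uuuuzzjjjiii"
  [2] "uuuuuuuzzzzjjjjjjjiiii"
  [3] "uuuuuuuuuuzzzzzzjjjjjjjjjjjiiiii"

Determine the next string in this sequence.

uuuuuuuuuuuuuzzzzzzzzjjjjjjjjjjjjjjjiiiiii

Term n consists of 3n+1 u's, followed by 2n z's, followed by 4n-1 j's, followed by n+2 i's (n = 1, 2, …).
At n = 4 the blocks have lengths 13, 8, 15, 6.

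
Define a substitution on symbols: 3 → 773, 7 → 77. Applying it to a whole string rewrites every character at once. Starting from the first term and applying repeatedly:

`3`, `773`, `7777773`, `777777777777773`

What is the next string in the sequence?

7777777777777777777777777777773

φ(777777777777773) expands symbol-by-symbol to 77 77 77 77 77 77 77 77 77 77 77 77 77 77 773; joining the 15 pieces gives the next term.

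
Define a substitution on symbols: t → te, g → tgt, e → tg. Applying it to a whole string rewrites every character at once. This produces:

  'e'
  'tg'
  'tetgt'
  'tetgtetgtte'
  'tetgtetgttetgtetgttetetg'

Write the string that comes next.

tetgtetgttetgtetgttetetgtetgttetgtetgttetetgtetgtetgt

Applying the rule to each of the 24 symbols of tetgtetgttetgtetgttetetg gives the pieces te tg te tgt te tg te tgt te te tg te tgt te tg te tgt te te tg te tg te tgt, which concatenate to the answer.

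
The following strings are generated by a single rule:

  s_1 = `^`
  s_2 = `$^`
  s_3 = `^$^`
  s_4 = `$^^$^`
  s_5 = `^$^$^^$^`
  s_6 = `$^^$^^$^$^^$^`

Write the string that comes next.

^$^$^^$^$^^$^^$^$^^$^

Each term (from the third on) is the two preceding terms concatenated in order: term 3 = ^·$^ = ^$^.
So term 7 is ^$^$^^$^·$^^$^^$^$^^$^.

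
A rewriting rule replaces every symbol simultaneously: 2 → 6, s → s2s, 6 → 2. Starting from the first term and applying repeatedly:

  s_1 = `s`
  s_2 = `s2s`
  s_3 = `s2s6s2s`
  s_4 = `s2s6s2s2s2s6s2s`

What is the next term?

Replace each of the 15 characters of s2s6s2s2s2s6s2s in place — s2s 6 s2s 2 s2s 6 s2s 6 s2s 6 s2s 2 s2s 6 s2s — and concatenate.

s2s6s2s2s2s6s2s6s2s6s2s2s2s6s2s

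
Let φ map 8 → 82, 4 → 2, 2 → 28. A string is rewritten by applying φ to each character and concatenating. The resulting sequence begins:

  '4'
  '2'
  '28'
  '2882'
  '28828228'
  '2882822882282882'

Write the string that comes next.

φ(2882822882282882) expands symbol-by-symbol to 28 82 82 28 82 28 28 82 82 28 28 82 28 82 82 28; joining the 16 pieces gives the next term.

28828228822828828228288228828228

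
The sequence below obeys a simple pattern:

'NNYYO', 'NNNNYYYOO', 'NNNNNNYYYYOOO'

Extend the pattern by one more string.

Term n consists of 2n N's, followed by n+1 Y's, followed by n O's (n = 1, 2, …).
Setting n = 4 gives 8, 5, 4 characters in each block.

NNNNNNNNYYYYYOOOO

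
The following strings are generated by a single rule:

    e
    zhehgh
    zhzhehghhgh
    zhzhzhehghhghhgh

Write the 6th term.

Each term wraps the previous one in zh on the left and hgh on the right.
From zhzhzhehghhghhgh, 2 further steps: zhzhzhehghhghhgh → zhzhzhzhehghhghhghhgh → (answer).

zhzhzhzhzhehghhghhghhghhgh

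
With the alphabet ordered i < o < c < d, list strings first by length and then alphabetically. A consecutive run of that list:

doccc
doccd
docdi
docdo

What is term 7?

dodii

Stepping forward 3 times from docdo: docdo → docdc → docdd, then the target.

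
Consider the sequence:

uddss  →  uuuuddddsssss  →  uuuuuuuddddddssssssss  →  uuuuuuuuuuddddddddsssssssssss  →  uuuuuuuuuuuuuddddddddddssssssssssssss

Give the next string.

Each string has the form u^{3n-2} d^{2n} s^{3n-1} (n = 1, 2, …).
At n = 6 the blocks have lengths 16, 12, 17.

uuuuuuuuuuuuuuuuddddddddddddsssssssssssssssss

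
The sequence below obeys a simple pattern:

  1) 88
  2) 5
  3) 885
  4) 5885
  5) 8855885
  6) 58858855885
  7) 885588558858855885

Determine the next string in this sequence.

Each term (from the third on) is the two preceding terms concatenated in order: term 3 = 88·5 = 885.
The next term joins 58858855885 and 885588558858855885.

58858855885885588558858855885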